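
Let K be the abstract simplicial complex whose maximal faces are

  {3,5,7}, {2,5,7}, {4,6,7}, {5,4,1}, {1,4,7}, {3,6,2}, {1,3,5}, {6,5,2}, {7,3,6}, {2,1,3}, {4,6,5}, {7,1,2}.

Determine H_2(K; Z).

H_2 ≅ 0.

Take the total order 1 < 2 < 3 < 4 < 5 < 6 < 7 on the vertex set. Then K (dimension 2) consists of the simplices:

  0-simplices (7): [1], [2], [3], [4], [5], [6], [7]
  1-simplices (18): [1,2], [1,3], [1,4], [1,5], [1,7], [2,3], [2,5], [2,6], [2,7], [3,5], [3,6], [3,7], [4,5], [4,6], [4,7], [5,6], [5,7], [6,7]
  2-simplices (12): [1,2,3], [1,2,7], [1,3,5], [1,4,5], [1,4,7], [2,3,6], [2,5,6], [2,5,7], [3,5,7], [3,6,7], [4,5,6], [4,6,7]

so the chain groups are C_0 ≅ Z^7, C_1 ≅ Z^18, C_2 ≅ Z^12.

The boundary map ∂_1: C_1 → C_0 is given by ∂[p,q] = [q] − [p]. For instance
  ∂[4,5] = [5] − [4].
This gives a 7×18 integer matrix of rank 6; reducing to Smith normal form yields diagonal entries (1,1,1,1,1,1).

Boundary ∂_2: C_2 → C_1 acts by ∂[p,q,r] = [q,r] − [p,r] + [p,q]. For instance
  ∂[1,2,7] = [2,7] − [1,7] + [1,2],
  ∂[1,4,5] = [4,5] − [1,5] + [1,4].
As a 18×12 matrix over Z this has rank 12, with invariant factors (1,1,1,1,1,1,1,1,1,1,1,2).

Reading off H_k = ker ∂_k / im ∂_{k+1}:

  H_2: rank ker ∂_2 − rank ∂_3 = (12 − 12) − 0 = 0, and there is no ∂_3, so H_2 = 0.

(K is a triangulation of the real projective plane RP^2.)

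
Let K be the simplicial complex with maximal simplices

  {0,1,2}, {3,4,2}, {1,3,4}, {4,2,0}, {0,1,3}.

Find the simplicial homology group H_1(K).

H_1 ≅ Z.

K has 5 vertices, 10 edges, 5 triangles.
rank ∂_1 = 4, rank ∂_2 = 5 ⇒ b_1 = 10 − 4 − 5 = 1; all invariant factors of ∂_2 are 1 so no torsion. So H_1 ≅ Z.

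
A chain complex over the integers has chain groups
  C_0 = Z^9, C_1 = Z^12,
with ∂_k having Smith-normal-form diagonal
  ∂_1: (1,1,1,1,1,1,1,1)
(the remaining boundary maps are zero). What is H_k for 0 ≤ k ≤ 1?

H_0: b_0 = 9 − 0 − 8 = 1; torsion from ∂_1 factors > 1: none. So H_0 ≅ Z.
H_1: b_1 = 12 − 8 − 0 = 4; torsion from ∂_2 factors > 1: none. So H_1 ≅ Z^4.

H_0 ≅ Z,  H_1 ≅ Z^4.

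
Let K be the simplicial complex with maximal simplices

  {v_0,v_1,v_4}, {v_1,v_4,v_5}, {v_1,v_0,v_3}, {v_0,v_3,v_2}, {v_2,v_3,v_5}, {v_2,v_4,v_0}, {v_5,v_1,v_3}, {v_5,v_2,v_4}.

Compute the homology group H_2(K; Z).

H_2 ≅ Z.

Fix the vertex order v_0 < v_1 < v_2 < v_3 < v_4 < v_5 and write every simplex with vertices in increasing order. Then dim K = 2 and the simplices of K are:

  0-simplices (6): [v_0], [v_1], [v_2], [v_3], [v_4], [v_5]
  1-simplices (12): [v_0,v_1], [v_0,v_2], [v_0,v_3], [v_0,v_4], [v_1,v_3], [v_1,v_4], [v_1,v_5], [v_2,v_3], [v_2,v_4], [v_2,v_5], [v_3,v_5], [v_4,v_5]
  2-simplices (8): [v_0,v_1,v_3], [v_0,v_1,v_4], [v_0,v_2,v_3], [v_0,v_2,v_4], [v_1,v_3,v_5], [v_1,v_4,v_5], [v_2,v_3,v_5], [v_2,v_4,v_5]

so the chain groups are C_0 ≅ Z^6, C_1 ≅ Z^12, C_2 ≅ Z^8.

∂_1: C_1 → C_0 is given by ∂[p,q] = [q] − [p]. For instance
  ∂[v_0,v_1] = [v_1] − [v_0].
This gives a 6×12 integer matrix of rank 5; reducing to Smith normal form yields diagonal entries (1,1,1,1,1).

The boundary map ∂_2: C_2 → C_1 sends each 2-simplex [p,q,r] to [q,r] − [p,r] + [p,q]. For instance
  ∂[v_0,v_2,v_4] = [v_2,v_4] − [v_0,v_4] + [v_0,v_2],
  ∂[v_1,v_4,v_5] = [v_4,v_5] − [v_1,v_5] + [v_1,v_4].
As a 12×8 matrix over Z this has rank 7, with invariant factors (1,1,1,1,1,1,1).

From H_k ≅ ker(∂_k) / im(∂_{k+1}) we obtain:

  H_2: rank ker ∂_2 − rank ∂_3 = (8 − 7) − 0 = 1, and there is no ∂_3, so H_2 ≅ Z.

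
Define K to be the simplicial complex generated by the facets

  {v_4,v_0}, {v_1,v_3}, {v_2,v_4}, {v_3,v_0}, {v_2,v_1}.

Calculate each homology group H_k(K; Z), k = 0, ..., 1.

H_0 = Z,  H_1 = Z.

Fix the vertex order v_0 < v_1 < v_2 < v_3 < v_4 and write every simplex with vertices in increasing order. Then dim K = 1 and the simplices of K are:

  0-simplices (5): [v_0], [v_1], [v_2], [v_3], [v_4]
  1-simplices (5): [v_0,v_3], [v_0,v_4], [v_1,v_2], [v_1,v_3], [v_2,v_4]

giving chain groups C_0 ≅ Z^5, C_1 ≅ Z^5.

Boundary ∂_1: C_1 → C_0 sends each edge [p,q] (with p < q) to q − p.
The 5×5 boundary matrix has rank 4 and Smith normal form diag(1,1,1,1).

Reading off H_k = ker ∂_k / im ∂_{k+1}:

  H_0: rank C_0 − rank ∂_1 = 5 − 4 = 1, and the invariant factors of ∂_1 are all 1, so H_0 ≅ Z.
  H_1: rank ker ∂_1 − rank ∂_2 = (5 − 4) − 0 = 1, and there is no ∂_2, so H_1 ≅ Z.

As a check, the Euler characteristic is 5 − 5 = 0, which agrees with 1 − 1 = 0.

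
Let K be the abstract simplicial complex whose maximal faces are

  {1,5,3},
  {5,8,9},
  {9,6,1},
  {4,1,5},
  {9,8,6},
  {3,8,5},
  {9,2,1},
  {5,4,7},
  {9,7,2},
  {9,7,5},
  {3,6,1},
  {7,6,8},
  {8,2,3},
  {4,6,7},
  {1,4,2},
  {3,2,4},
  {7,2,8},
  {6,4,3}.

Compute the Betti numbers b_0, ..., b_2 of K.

Order the vertices as 1 < 2 < 3 < 4 < 5 < 6 < 7 < 8 < 9. Listing each simplex with vertices in this order, K has dimension 2 with simplices:

  0-simplices (9): [1], [2], [3], [4], [5], [6], [7], [8], [9]
  1-simplices (27): (27 of them)
  2-simplices (18): [1,2,4], [1,2,9], [1,3,5], [1,3,6], [1,4,5], [1,6,9], [2,3,4], [2,3,8], [2,7,8], [2,7,9], [3,4,6], [3,5,8], [4,5,7], [4,6,7], [5,7,9], [5,8,9], [6,7,8], [6,8,9]

so the chain groups are C_0 ≅ Z^9, C_1 ≅ Z^27, C_2 ≅ Z^18.

Boundary ∂_1: C_1 → C_0 is given by ∂[p,q] = [q] − [p]. For instance
  ∂[1,4] = [4] − [1].
The resulting 9×27 matrix has rank 8, and its Smith normal form has invariant factors (1,1,1,1,1,1,1,1).

∂_2: C_2 → C_1 acts by ∂[p,q,r] = [q,r] − [p,r] + [p,q]. For instance
  ∂[1,3,5] = [3,5] − [1,5] + [1,3],
  ∂[1,2,4] = [2,4] − [1,4] + [1,2].
The resulting 27×18 matrix has rank 18, and its Smith normal form has invariant factors (1,1,1,1,1,1,1,1,1,1,1,1,1,1,1,1,1,2).

Reading off H_k = ker ∂_k / im ∂_{k+1}:

  H_0: rank C_0 − rank ∂_1 = 9 − 8 = 1, and the invariant factors of ∂_1 are all 1, so H_0 = Z.
  H_1: rank ker ∂_1 − rank ∂_2 = (27 − 8) − 18 = 1, and ∂_2 has invariant factor 2 > 1, so H_1 = Z ⊕ Z/2Z.
  H_2: rank ker ∂_2 − rank ∂_3 = (18 − 18) − 0 = 0, and there is no ∂_3, so H_2 = 0.

Hence the Betti numbers are b_0 = 1, b_1 = 1, b_2 = 0.

b_0 = 1, b_1 = 1, b_2 = 0.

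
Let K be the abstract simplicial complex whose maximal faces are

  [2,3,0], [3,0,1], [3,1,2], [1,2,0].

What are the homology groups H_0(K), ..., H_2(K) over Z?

Fix the vertex order 0 < 1 < 2 < 3 and write every simplex with vertices in increasing order. Then dim K = 2 and the simplices of K are:

  0-simplices (4): [0], [1], [2], [3]
  1-simplices (6): [0,1], [0,2], [0,3], [1,2], [1,3], [2,3]
  2-simplices (4): [0,1,2], [0,1,3], [0,2,3], [1,2,3]

so the chain groups are C_0 ≅ Z^4, C_1 ≅ Z^6, C_2 ≅ Z^4.

∂_1: C_1 → C_0 maps an edge to its endpoints' difference, ∂[p,q] = q − p. For instance
  ∂[0,2] = [2] − [0].
As a 4×6 matrix over Z this has rank 3, with invariant factors (1,1,1).

∂_2: C_2 → C_1 acts by ∂[p,q,r] = [q,r] − [p,r] + [p,q]. For instance
  ∂[1,2,3] = [2,3] − [1,3] + [1,2],
  ∂[0,1,2] = [1,2] − [0,2] + [0,1].
The resulting 6×4 matrix has rank 3, and its Smith normal form has invariant factors (1,1,1).

Computing H_k = (kernel of ∂_k) / (image of ∂_{k+1}):

  H_0: rank C_0 − rank ∂_1 = 4 − 3 = 1, and the invariant factors of ∂_1 are all 1, so H_0 ≅ Z.
  H_1: rank ker ∂_1 − rank ∂_2 = (6 − 3) − 3 = 0, and the invariant factors of ∂_2 are all 1, so H_1 ≅ 0.
  H_2: rank ker ∂_2 − rank ∂_3 = (4 − 3) − 0 = 1, and there is no ∂_3, so H_2 ≅ Z.

(K is a triangulation of the 2-sphere S^2.)

H_0 ≅ Z,  H_1 = 0,  H_2 ≅ Z.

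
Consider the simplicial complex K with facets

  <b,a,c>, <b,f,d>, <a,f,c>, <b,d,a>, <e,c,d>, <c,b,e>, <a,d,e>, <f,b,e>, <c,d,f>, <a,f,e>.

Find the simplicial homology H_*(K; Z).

H_0 = Z,  H_1 = Z/2Z,  H_2 = 0.

K has 6 vertices, 15 edges, 10 triangles.
rank ∂_0 = 0, rank ∂_1 = 5 ⇒ b_0 = 6 − 0 − 5 = 1; all invariant factors of ∂_1 are 1 so no torsion. So H_0 ≅ Z.
rank ∂_1 = 5, rank ∂_2 = 10 ⇒ b_1 = 15 − 5 − 10 = 0; ∂_2 has invariant factor(s) [2] giving torsion. So H_1 ≅ Z/2Z.
rank ∂_2 = 10, rank ∂_3 = 0 ⇒ b_2 = 10 − 10 − 0 = 0. So H_2 ≅ 0.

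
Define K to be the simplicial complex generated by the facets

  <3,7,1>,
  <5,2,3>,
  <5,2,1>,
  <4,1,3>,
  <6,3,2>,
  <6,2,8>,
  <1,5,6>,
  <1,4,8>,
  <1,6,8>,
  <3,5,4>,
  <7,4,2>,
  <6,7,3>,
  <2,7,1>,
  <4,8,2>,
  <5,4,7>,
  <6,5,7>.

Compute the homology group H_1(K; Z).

H_1 = Z^2.

K has 8 vertices, 24 edges, 16 triangles.
rank ∂_1 = 7, rank ∂_2 = 15 ⇒ b_1 = 24 − 7 − 15 = 2; all invariant factors of ∂_2 are 1 so no torsion. So H_1 ≅ Z^2.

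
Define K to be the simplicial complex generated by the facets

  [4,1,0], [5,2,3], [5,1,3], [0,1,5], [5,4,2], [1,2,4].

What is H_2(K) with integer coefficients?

Take the total order 0 < 1 < 2 < 3 < 4 < 5 on the vertex set. Then K (dimension 2) consists of the simplices:

  0-simplices (6): [0], [1], [2], [3], [4], [5]
  1-simplices (12): [0,1], [0,4], [0,5], [1,2], [1,3], [1,4], [1,5], [2,3], [2,4], [2,5], [3,5], [4,5]
  2-simplices (6): [0,1,4], [0,1,5], [1,2,4], [1,3,5], [2,3,5], [2,4,5]

Hence C_0 ≅ Z^6, C_1 ≅ Z^12, C_2 ≅ Z^6.

The boundary map ∂_1: C_1 → C_0 sends each edge [p,q] (with p < q) to q − p. For instance
  ∂[3,5] = [5] − [3].
As a 6×12 matrix over Z this has rank 5, with invariant factors (1,1,1,1,1).

Boundary ∂_2: C_2 → C_1 sends each 2-simplex [p,q,r] to [q,r] − [p,r] + [p,q]. For instance
  ∂[1,2,4] = [2,4] − [1,4] + [1,2],
  ∂[0,1,4] = [1,4] − [0,4] + [0,1].
The 12×6 boundary matrix has rank 6 and Smith normal form diag(1,1,1,1,1,1).

From H_k ≅ ker(∂_k) / im(∂_{k+1}) we obtain:

  H_2: rank ker ∂_2 − rank ∂_3 = (6 − 6) − 0 = 0, and there is no ∂_3, so H_2 = 0.

H_2 = 0.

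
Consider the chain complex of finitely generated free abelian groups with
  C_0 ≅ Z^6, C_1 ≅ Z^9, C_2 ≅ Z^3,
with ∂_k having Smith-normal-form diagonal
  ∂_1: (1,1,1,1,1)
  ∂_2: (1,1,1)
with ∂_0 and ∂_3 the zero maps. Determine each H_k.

H_0 ≅ Z,  H_1 ≅ Z,  H_2 = 0.

H_0: b_0 = 6 − 0 − 5 = 1; torsion from ∂_1 factors > 1: none. So H_0 ≅ Z.
H_1: b_1 = 9 − 5 − 3 = 1; torsion from ∂_2 factors > 1: none. So H_1 ≅ Z.
H_2: b_2 = 3 − 3 − 0 = 0; torsion from ∂_3 factors > 1: none. So H_2 ≅ 0.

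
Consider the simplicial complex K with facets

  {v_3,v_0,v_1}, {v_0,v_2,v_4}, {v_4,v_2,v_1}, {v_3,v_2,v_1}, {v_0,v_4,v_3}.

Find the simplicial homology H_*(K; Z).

Take the total order v_0 < v_1 < v_2 < v_3 < v_4 on the vertex set. Then K (dimension 2) consists of the simplices:

  0-simplices (5): [v_0], [v_1], [v_2], [v_3], [v_4]
  1-simplices (10): [v_0,v_1], [v_0,v_2], [v_0,v_3], [v_0,v_4], [v_1,v_2], [v_1,v_3], [v_1,v_4], [v_2,v_3], [v_2,v_4], [v_3,v_4]
  2-simplices (5): [v_0,v_1,v_3], [v_0,v_2,v_4], [v_0,v_3,v_4], [v_1,v_2,v_3], [v_1,v_2,v_4]

giving chain groups C_0 ≅ Z^5, C_1 ≅ Z^10, C_2 ≅ Z^5.

Boundary ∂_1: C_1 → C_0 sends each edge [p,q] (with p < q) to q − p. For instance
  ∂[v_0,v_1] = [v_1] − [v_0].
This gives a 5×10 integer matrix of rank 4; reducing to Smith normal form yields diagonal entries (1,1,1,1).

Boundary ∂_2: C_2 → C_1 sends each 2-simplex [p,q,r] to [q,r] − [p,r] + [p,q]. For instance
  ∂[v_1,v_2,v_4] = [v_2,v_4] − [v_1,v_4] + [v_1,v_2],
  ∂[v_1,v_2,v_3] = [v_2,v_3] − [v_1,v_3] + [v_1,v_2].
As a 10×5 matrix over Z this has rank 5, with invariant factors (1,1,1,1,1).

Reading off H_k = ker ∂_k / im ∂_{k+1}:

  H_0: rank C_0 − rank ∂_1 = 5 − 4 = 1, and the invariant factors of ∂_1 are all 1, so H_0 ≅ Z.
  H_1: rank ker ∂_1 − rank ∂_2 = (10 − 4) − 5 = 1, and the invariant factors of ∂_2 are all 1, so H_1 ≅ Z.
  H_2: rank ker ∂_2 − rank ∂_3 = (5 − 5) − 0 = 0, and there is no ∂_3, so H_2 ≅ 0.

H_0 = Z,  H_1 = Z,  H_2 = 0.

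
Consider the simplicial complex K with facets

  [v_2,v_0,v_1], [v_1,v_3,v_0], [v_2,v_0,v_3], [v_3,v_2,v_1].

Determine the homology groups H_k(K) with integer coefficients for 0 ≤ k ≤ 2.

H_0 = Z,  H_1 = 0,  H_2 = Z.

Take the total order v_0 < v_1 < v_2 < v_3 on the vertex set. Then K (dimension 2) consists of the simplices:

  0-simplices (4): [v_0], [v_1], [v_2], [v_3]
  1-simplices (6): [v_0,v_1], [v_0,v_2], [v_0,v_3], [v_1,v_2], [v_1,v_3], [v_2,v_3]
  2-simplices (4): [v_0,v_1,v_2], [v_0,v_1,v_3], [v_0,v_2,v_3], [v_1,v_2,v_3]

Hence C_0 ≅ Z^4, C_1 ≅ Z^6, C_2 ≅ Z^4.

∂_1: C_1 → C_0 maps an edge to its endpoints' difference, ∂[p,q] = q − p.
As a 4×6 matrix over Z this has rank 3, with invariant factors (1,1,1).

Boundary ∂_2: C_2 → C_1 acts by ∂[p,q,r] = [q,r] − [p,r] + [p,q]. For instance
  ∂[v_0,v_1,v_2] = [v_1,v_2] − [v_0,v_2] + [v_0,v_1],
  ∂[v_0,v_1,v_3] = [v_1,v_3] − [v_0,v_3] + [v_0,v_1].
This gives a 6×4 integer matrix of rank 3; reducing to Smith normal form yields diagonal entries (1,1,1).

Computing H_k = (kernel of ∂_k) / (image of ∂_{k+1}):

  H_0: rank C_0 − rank ∂_1 = 4 − 3 = 1, and the invariant factors of ∂_1 are all 1, so H_0 = Z.
  H_1: rank ker ∂_1 − rank ∂_2 = (6 − 3) − 3 = 0, and the invariant factors of ∂_2 are all 1, so H_1 = 0.
  H_2: rank ker ∂_2 − rank ∂_3 = (4 − 3) − 0 = 1, and there is no ∂_3, so H_2 = Z.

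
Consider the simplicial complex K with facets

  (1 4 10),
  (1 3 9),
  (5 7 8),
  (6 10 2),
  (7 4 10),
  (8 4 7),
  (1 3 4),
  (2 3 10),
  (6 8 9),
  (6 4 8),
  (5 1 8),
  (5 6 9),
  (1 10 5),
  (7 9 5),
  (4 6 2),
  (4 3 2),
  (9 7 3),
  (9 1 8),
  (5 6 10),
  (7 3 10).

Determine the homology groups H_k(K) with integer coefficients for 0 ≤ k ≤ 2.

H_0 = Z,  H_1 = Z ⊕ Z/2Z,  H_2 = 0.

Take the total order 1 < 2 < 3 < 4 < 5 < 6 < 7 < 8 < 9 < 10 on the vertex set. Then K (dimension 2) consists of the simplices:

  0-simplices (10): [1], [2], [3], [4], [5], [6], [7], [8], [9], [10]
  1-simplices (30): (30 of them)
  2-simplices (20): (20 of them)

so the chain groups are C_0 ≅ Z^10, C_1 ≅ Z^30, C_2 ≅ Z^20.

∂_1: C_1 → C_0 is given by ∂[p,q] = [q] − [p]. For instance
  ∂[7,9] = [9] − [7].
The 10×30 boundary matrix has rank 9 and Smith normal form diag(1,1,1,1,1,1,1,1,1).

Boundary ∂_2: C_2 → C_1 acts by ∂[p,q,r] = [q,r] − [p,r] + [p,q]. For instance
  ∂[4,6,8] = [6,8] − [4,8] + [4,6],
  ∂[2,4,6] = [4,6] − [2,6] + [2,4].
This gives a 30×20 integer matrix of rank 20; reducing to Smith normal form yields diagonal entries (1,1,1,1,1,1,1,1,1,1,1,1,1,1,1,1,1,1,1,2).

Reading off H_k = ker ∂_k / im ∂_{k+1}:

  H_0: rank C_0 − rank ∂_1 = 10 − 9 = 1, and the invariant factors of ∂_1 are all 1, so H_0 ≅ Z.
  H_1: rank ker ∂_1 − rank ∂_2 = (30 − 9) − 20 = 1, and ∂_2 has invariant factor 2 > 1, so H_1 ≅ Z ⊕ Z/2Z.
  H_2: rank ker ∂_2 − rank ∂_3 = (20 − 20) − 0 = 0, and there is no ∂_3, so H_2 ≅ 0.

As a check, the Euler characteristic is 10 − 30 + 20 = 0, which agrees with 1 − 1 + 0 = 0.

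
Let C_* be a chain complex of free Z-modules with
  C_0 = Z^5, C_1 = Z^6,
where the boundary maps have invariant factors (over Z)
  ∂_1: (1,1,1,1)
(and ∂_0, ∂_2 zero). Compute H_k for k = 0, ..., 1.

H_0 ≅ Z,  H_1 ≅ Z^2.

H_0: b_0 = 5 − 0 − 4 = 1; torsion from ∂_1 factors > 1: none. So H_0 ≅ Z.
H_1: b_1 = 6 − 4 − 0 = 2; torsion from ∂_2 factors > 1: none. So H_1 ≅ Z^2.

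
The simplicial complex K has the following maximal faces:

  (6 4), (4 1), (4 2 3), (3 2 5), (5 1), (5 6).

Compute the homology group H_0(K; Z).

We work with the vertex ordering 1 < 2 < 3 < 4 < 5 < 6. The simplices of K, each written with vertices in increasing order, are:

  0-simplices (6): [1], [2], [3], [4], [5], [6]
  1-simplices (9): [1,4], [1,5], [2,3], [2,4], [2,5], [3,4], [3,5], [4,6], [5,6]
  2-simplices (2): [2,3,4], [2,3,5]

so the chain groups are C_0 ≅ Z^6, C_1 ≅ Z^9, C_2 ≅ Z^2.

∂_1: C_1 → C_0 sends each edge [p,q] (with p < q) to q − p. For instance
  ∂[5,6] = [6] − [5].
This gives a 6×9 integer matrix of rank 5; reducing to Smith normal form yields diagonal entries (1,1,1,1,1).

The boundary map ∂_2: C_2 → C_1 sends each 2-simplex [p,q,r] to [q,r] − [p,r] + [p,q]. For instance
  ∂[2,3,5] = [3,5] − [2,5] + [2,3],
  ∂[2,3,4] = [3,4] − [2,4] + [2,3].
The resulting 9×2 matrix has rank 2, and its Smith normal form has invariant factors (1,1).

Now H_k = ker ∂_k / im ∂_{k+1}, so:

  H_0: rank C_0 − rank ∂_1 = 6 − 5 = 1, and the invariant factors of ∂_1 are all 1, so H_0 ≅ Z.

H_0 = Z.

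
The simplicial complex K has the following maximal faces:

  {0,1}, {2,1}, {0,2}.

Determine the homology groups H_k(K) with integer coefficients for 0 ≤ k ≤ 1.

Order the vertices as 0 < 1 < 2. Listing each simplex with vertices in this order, K has dimension 1 with simplices:

  0-simplices (3): [0], [1], [2]
  1-simplices (3): [0,1], [0,2], [1,2]

Hence C_0 ≅ Z^3, C_1 ≅ Z^3.

Boundary ∂_1: C_1 → C_0 maps an edge to its endpoints' difference, ∂[p,q] = q − p.
This gives a 3×3 integer matrix of rank 2; reducing to Smith normal form yields diagonal entries (1,1).

From H_k ≅ ker(∂_k) / im(∂_{k+1}) we obtain:

  H_0: rank C_0 − rank ∂_1 = 3 − 2 = 1, and the invariant factors of ∂_1 are all 1, so H_0 ≅ Z.
  H_1: rank ker ∂_1 − rank ∂_2 = (3 − 2) − 0 = 1, and there is no ∂_2, so H_1 ≅ Z.

H_0 ≅ Z,  H_1 ≅ Z.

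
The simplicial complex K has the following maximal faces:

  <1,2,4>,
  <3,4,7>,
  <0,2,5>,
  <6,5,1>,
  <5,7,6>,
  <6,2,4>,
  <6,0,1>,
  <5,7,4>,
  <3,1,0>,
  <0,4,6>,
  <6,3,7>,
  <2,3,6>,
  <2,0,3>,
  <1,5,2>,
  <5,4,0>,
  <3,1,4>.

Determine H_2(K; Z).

K has 8 vertices, 24 edges, 16 triangles.
rank ∂_2 = 15, rank ∂_3 = 0 ⇒ b_2 = 16 − 15 − 0 = 1. So H_2 ≅ Z.

H_2 = Z.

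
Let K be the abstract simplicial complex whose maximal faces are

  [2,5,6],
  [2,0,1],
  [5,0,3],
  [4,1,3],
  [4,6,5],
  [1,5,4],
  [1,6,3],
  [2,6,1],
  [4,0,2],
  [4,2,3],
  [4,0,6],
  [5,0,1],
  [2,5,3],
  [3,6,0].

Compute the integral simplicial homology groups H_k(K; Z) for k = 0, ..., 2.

H_0 = Z,  H_1 = Z^2,  H_2 = Z.

Order the vertices as 0 < 1 < 2 < 3 < 4 < 5 < 6. Listing each simplex with vertices in this order, K has dimension 2 with simplices:

  0-simplices (7): [0], [1], [2], [3], [4], [5], [6]
  1-simplices (21): [0,1], [0,2], [0,3], [0,4], [0,5], [0,6], [1,2], [1,3], [1,4], [1,5], [1,6], [2,3], [2,4], [2,5], [2,6], [3,4], [3,5], [3,6], [4,5], [4,6], [5,6]
  2-simplices (14): [0,1,2], [0,1,5], [0,2,4], [0,3,5], [0,3,6], [0,4,6], [1,2,6], [1,3,4], [1,3,6], [1,4,5], [2,3,4], [2,3,5], [2,5,6], [4,5,6]

giving chain groups C_0 ≅ Z^7, C_1 ≅ Z^21, C_2 ≅ Z^14.

Boundary ∂_1: C_1 → C_0 maps an edge to its endpoints' difference, ∂[p,q] = q − p. For instance
  ∂[1,6] = [6] − [1].
This gives a 7×21 integer matrix of rank 6; reducing to Smith normal form yields diagonal entries (1,1,1,1,1,1).

∂_2: C_2 → C_1 maps a triangle to the signed sum of its edges. For instance
  ∂[0,1,5] = [1,5] − [0,5] + [0,1],
  ∂[0,4,6] = [4,6] − [0,6] + [0,4].
The resulting 21×14 matrix has rank 13, and its Smith normal form has invariant factors (1,1,1,1,1,1,1,1,1,1,1,1,1).

Reading off H_k = ker ∂_k / im ∂_{k+1}:

  H_0: rank C_0 − rank ∂_1 = 7 − 6 = 1, and the invariant factors of ∂_1 are all 1, so H_0 ≅ Z.
  H_1: rank ker ∂_1 − rank ∂_2 = (21 − 6) − 13 = 2, and the invariant factors of ∂_2 are all 1, so H_1 ≅ Z^2.
  H_2: rank ker ∂_2 − rank ∂_3 = (14 − 13) − 0 = 1, and there is no ∂_3, so H_2 ≅ Z.

(K is a triangulation of the torus T^2.)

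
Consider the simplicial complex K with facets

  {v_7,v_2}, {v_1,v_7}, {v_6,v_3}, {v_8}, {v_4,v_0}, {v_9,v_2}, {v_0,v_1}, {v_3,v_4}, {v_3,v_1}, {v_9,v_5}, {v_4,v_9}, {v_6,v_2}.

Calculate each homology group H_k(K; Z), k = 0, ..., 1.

Take the total order v_0 < v_1 < v_2 < v_3 < v_4 < v_5 < v_6 < v_7 < v_8 < v_9 on the vertex set. Then K (dimension 1) consists of the simplices:

  0-simplices (10): [v_0], [v_1], [v_2], [v_3], [v_4], [v_5], [v_6], [v_7], [v_8], [v_9]
  1-simplices (11): [v_0,v_1], [v_0,v_4], [v_1,v_3], [v_1,v_7], [v_2,v_6], [v_2,v_7], [v_2,v_9], [v_3,v_4], [v_3,v_6], [v_4,v_9], [v_5,v_9]

so the chain groups are C_0 ≅ Z^10, C_1 ≅ Z^11.

∂_1: C_1 → C_0 sends each edge [p,q] (with p < q) to q − p. For instance
  ∂[v_3,v_4] = [v_4] − [v_3].
The resulting 10×11 matrix has rank 8, and its Smith normal form has invariant factors (1,1,1,1,1,1,1,1).

Now H_k = ker ∂_k / im ∂_{k+1}, so:

  H_0: rank C_0 − rank ∂_1 = 10 − 8 = 2, and the invariant factors of ∂_1 are all 1, so H_0 ≅ Z^2.
  H_1: rank ker ∂_1 − rank ∂_2 = (11 − 8) − 0 = 3, and there is no ∂_2, so H_1 ≅ Z^3.

H_0 ≅ Z^2,  H_1 ≅ Z^3.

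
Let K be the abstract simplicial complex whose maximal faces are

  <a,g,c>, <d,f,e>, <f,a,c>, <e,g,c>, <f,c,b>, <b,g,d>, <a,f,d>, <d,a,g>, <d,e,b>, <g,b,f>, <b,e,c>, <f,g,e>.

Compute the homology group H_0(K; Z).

Fix the vertex order a < b < c < d < e < f < g and write every simplex with vertices in increasing order. Then dim K = 2 and the simplices of K are:

  0-simplices (7): a, b, c, d, e, f, g
  1-simplices (18): ac, ad, af, ag, bc, bd, be, bf, bg, ce, cf, cg, de, df, dg, ef, eg, fg
  2-simplices (12): acf, acg, adf, adg, bce, bcf, bde, bdg, bfg, ceg, def, efg

giving chain groups C_0 ≅ Z^7, C_1 ≅ Z^18, C_2 ≅ Z^12.

The boundary map ∂_1: C_1 → C_0 is given by ∂[p,q] = [q] − [p].
The resulting 7×18 matrix has rank 6, and its Smith normal form has invariant factors (1,1,1,1,1,1).

The boundary map ∂_2: C_2 → C_1 acts by ∂[p,q,r] = [q,r] − [p,r] + [p,q]. For instance
  ∂ceg = eg − cg + ce,
  ∂adf = df − af + ad.
The resulting 18×12 matrix has rank 12, and its Smith normal form has invariant factors (1,1,1,1,1,1,1,1,1,1,1,2).

Reading off H_k = ker ∂_k / im ∂_{k+1}:

  H_0: rank C_0 − rank ∂_1 = 7 − 6 = 1, and the invariant factors of ∂_1 are all 1, so H_0 = Z.

(K is a triangulation of the real projective plane RP^2.)

H_0 = Z.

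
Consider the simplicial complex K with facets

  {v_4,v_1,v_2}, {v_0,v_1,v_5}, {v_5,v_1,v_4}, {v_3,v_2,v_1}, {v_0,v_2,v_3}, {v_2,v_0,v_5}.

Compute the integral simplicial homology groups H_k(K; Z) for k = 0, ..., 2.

Take the total order v_0 < v_1 < v_2 < v_3 < v_4 < v_5 on the vertex set. Then K (dimension 2) consists of the simplices:

  0-simplices (6): [v_0], [v_1], [v_2], [v_3], [v_4], [v_5]
  1-simplices (12): [v_0,v_1], [v_0,v_2], [v_0,v_3], [v_0,v_5], [v_1,v_2], [v_1,v_3], [v_1,v_4], [v_1,v_5], [v_2,v_3], [v_2,v_4], [v_2,v_5], [v_4,v_5]
  2-simplices (6): [v_0,v_1,v_5], [v_0,v_2,v_3], [v_0,v_2,v_5], [v_1,v_2,v_3], [v_1,v_2,v_4], [v_1,v_4,v_5]

giving chain groups C_0 ≅ Z^6, C_1 ≅ Z^12, C_2 ≅ Z^6.

Boundary ∂_1: C_1 → C_0 is given by ∂[p,q] = [q] − [p]. For instance
  ∂[v_2,v_4] = [v_4] − [v_2].
As a 6×12 matrix over Z this has rank 5, with invariant factors (1,1,1,1,1).

∂_2: C_2 → C_1 acts by ∂[p,q,r] = [q,r] − [p,r] + [p,q]. For instance
  ∂[v_0,v_1,v_5] = [v_1,v_5] − [v_0,v_5] + [v_0,v_1],
  ∂[v_1,v_2,v_4] = [v_2,v_4] − [v_1,v_4] + [v_1,v_2].
This gives a 12×6 integer matrix of rank 6; reducing to Smith normal form yields diagonal entries (1,1,1,1,1,1).

Computing H_k = (kernel of ∂_k) / (image of ∂_{k+1}):

  H_0: rank C_0 − rank ∂_1 = 6 − 5 = 1, and the invariant factors of ∂_1 are all 1, so H_0 = Z.
  H_1: rank ker ∂_1 − rank ∂_2 = (12 − 5) − 6 = 1, and the invariant factors of ∂_2 are all 1, so H_1 = Z.
  H_2: rank ker ∂_2 − rank ∂_3 = (6 − 6) − 0 = 0, and there is no ∂_3, so H_2 = 0.

H_0 = Z,  H_1 = Z,  H_2 = 0.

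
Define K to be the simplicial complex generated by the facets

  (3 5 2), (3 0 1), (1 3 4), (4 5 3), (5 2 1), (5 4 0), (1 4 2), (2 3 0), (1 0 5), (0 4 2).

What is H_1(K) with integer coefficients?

We work with the vertex ordering 0 < 1 < 2 < 3 < 4 < 5. The simplices of K, each written with vertices in increasing order, are:

  0-simplices (6): [0], [1], [2], [3], [4], [5]
  1-simplices (15): [0,1], [0,2], [0,3], [0,4], [0,5], [1,2], [1,3], [1,4], [1,5], [2,3], [2,4], [2,5], [3,4], [3,5], [4,5]
  2-simplices (10): [0,1,3], [0,1,5], [0,2,3], [0,2,4], [0,4,5], [1,2,4], [1,2,5], [1,3,4], [2,3,5], [3,4,5]

Hence C_0 ≅ Z^6, C_1 ≅ Z^15, C_2 ≅ Z^10.

Boundary ∂_1: C_1 → C_0 maps an edge to its endpoints' difference, ∂[p,q] = q − p. For instance
  ∂[1,5] = [5] − [1].
The resulting 6×15 matrix has rank 5, and its Smith normal form has invariant factors (1,1,1,1,1).

Boundary ∂_2: C_2 → C_1 maps a triangle to the signed sum of its edges. For instance
  ∂[0,2,4] = [2,4] − [0,4] + [0,2],
  ∂[0,4,5] = [4,5] − [0,5] + [0,4].
As a 15×10 matrix over Z this has rank 10, with invariant factors (1,1,1,1,1,1,1,1,1,2).

From H_k ≅ ker(∂_k) / im(∂_{k+1}) we obtain:

  H_1: rank ker ∂_1 − rank ∂_2 = (15 − 5) − 10 = 0, and ∂_2 has invariant factor 2 > 1, so H_1 ≅ Z/2.

(K is a triangulation of the real projective plane RP^2.)

H_1 = Z/2.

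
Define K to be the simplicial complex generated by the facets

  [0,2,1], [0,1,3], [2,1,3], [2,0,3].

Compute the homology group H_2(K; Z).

H_2 = Z.

Fix the vertex order 0 < 1 < 2 < 3 and write every simplex with vertices in increasing order. Then dim K = 2 and the simplices of K are:

  0-simplices (4): [0], [1], [2], [3]
  1-simplices (6): [0,1], [0,2], [0,3], [1,2], [1,3], [2,3]
  2-simplices (4): [0,1,2], [0,1,3], [0,2,3], [1,2,3]

giving chain groups C_0 ≅ Z^4, C_1 ≅ Z^6, C_2 ≅ Z^4.

∂_1: C_1 → C_0 is given by ∂[p,q] = [q] − [p]. For instance
  ∂[0,3] = [3] − [0].
As a 4×6 matrix over Z this has rank 3, with invariant factors (1,1,1).

Boundary ∂_2: C_2 → C_1 maps a triangle to the signed sum of its edges. For instance
  ∂[0,1,2] = [1,2] − [0,2] + [0,1],
  ∂[0,1,3] = [1,3] − [0,3] + [0,1].
The resulting 6×4 matrix has rank 3, and its Smith normal form has invariant factors (1,1,1).

Now H_k = ker ∂_k / im ∂_{k+1}, so:

  H_2: rank ker ∂_2 − rank ∂_3 = (4 − 3) − 0 = 1, and there is no ∂_3, so H_2 = Z.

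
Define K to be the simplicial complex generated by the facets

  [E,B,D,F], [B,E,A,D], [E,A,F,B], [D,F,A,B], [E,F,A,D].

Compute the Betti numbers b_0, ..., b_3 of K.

Order the vertices as A < B < D < E < F. Listing each simplex with vertices in this order, K has dimension 3 with simplices:

  0-simplices (5): A, B, D, E, F
  1-simplices (10): AB, AD, AE, AF, BD, BE, BF, DE, DF, EF
  2-simplices (10): ABD, ABE, ABF, ADE, ADF, AEF, BDE, BDF, BEF, DEF
  3-simplices (5): ABDE, ABDF, ABEF, ADEF, BDEF

Hence C_0 ≅ Z^5, C_1 ≅ Z^10, C_2 ≅ Z^10, C_3 ≅ Z^5.

∂_1: C_1 → C_0 maps an edge to its endpoints' difference, ∂[p,q] = q − p.
The 5×10 boundary matrix has rank 4 and Smith normal form diag(1,1,1,1).

Boundary ∂_2: C_2 → C_1 acts by ∂[p,q,r] = [q,r] − [p,r] + [p,q]. For instance
  ∂ABF = BF − AF + AB,
  ∂BDF = DF − BF + BD.
As a 10×10 matrix over Z this has rank 6, with invariant factors (1,1,1,1,1,1).

Boundary ∂_3: C_3 → C_2 sends each 3-simplex σ to the alternating sum Σ_i (−1)^i (σ with its i-th vertex removed). For instance
  ∂ADEF = DEF − AEF + ADF − ADE,
  ∂ABDE = BDE − ADE + ABE − ABD.
The 10×5 boundary matrix has rank 4 and Smith normal form diag(1,1,1,1).

Reading off H_k = ker ∂_k / im ∂_{k+1}:

  H_0: rank C_0 − rank ∂_1 = 5 − 4 = 1, and the invariant factors of ∂_1 are all 1, so H_0 = Z.
  H_1: rank ker ∂_1 − rank ∂_2 = (10 − 4) − 6 = 0, and the invariant factors of ∂_2 are all 1, so H_1 = 0.
  H_2: rank ker ∂_2 − rank ∂_3 = (10 − 6) − 4 = 0, and the invariant factors of ∂_3 are all 1, so H_2 = 0.
  H_3: rank ker ∂_3 − rank ∂_4 = (5 − 4) − 0 = 1, and there is no ∂_4, so H_3 = Z.

Hence the Betti numbers are b_0 = 1, b_1 = 0, b_2 = 0, b_3 = 1.

b_0 = 1, b_1 = 0, b_2 = 0, b_3 = 1.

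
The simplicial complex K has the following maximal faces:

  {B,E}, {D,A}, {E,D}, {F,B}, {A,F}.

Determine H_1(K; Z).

Take the total order A < B < D < E < F on the vertex set. Then K (dimension 1) consists of the simplices:

  0-simplices (5): A, B, D, E, F
  1-simplices (5): AD, AF, BE, BF, DE

giving chain groups C_0 ≅ Z^5, C_1 ≅ Z^5.

Boundary ∂_1: C_1 → C_0 sends each edge [p,q] (with p < q) to q − p. For instance
  ∂BE = E − B.
The resulting 5×5 matrix has rank 4, and its Smith normal form has invariant factors (1,1,1,1).

From H_k ≅ ker(∂_k) / im(∂_{k+1}) we obtain:

  H_1: rank ker ∂_1 − rank ∂_2 = (5 − 4) − 0 = 1, and there is no ∂_2, so H_1 = Z.

H_1 ≅ Z.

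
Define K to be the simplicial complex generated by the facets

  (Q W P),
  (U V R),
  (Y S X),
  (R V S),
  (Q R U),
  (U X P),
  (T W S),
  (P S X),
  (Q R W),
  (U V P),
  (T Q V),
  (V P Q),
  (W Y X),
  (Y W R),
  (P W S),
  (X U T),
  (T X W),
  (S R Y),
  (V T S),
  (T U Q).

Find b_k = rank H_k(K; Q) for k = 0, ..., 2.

We work with the vertex ordering P < Q < R < S < T < U < V < W < X < Y. The simplices of K, each written with vertices in increasing order, are:

  0-simplices (10): P, Q, R, S, T, U, V, W, X, Y
  1-simplices (30): PQ, PS, PU, PV, PW, PX, QR, QT, QU, QV, QW, RS, RU, RV, RW, RY, ST, SV, SW, SX, SY, TU, TV, TW, TX, UV, UX, WX, WY, XY
  2-simplices (20): PQV, PQW, PSW, PSX, PUV, PUX, QRU, QRW, QTU, QTV, RSV, RSY, RUV, RWY, STV, STW, SXY, TUX, TWX, WXY

Hence C_0 ≅ Z^10, C_1 ≅ Z^30, C_2 ≅ Z^20.

The boundary map ∂_1: C_1 → C_0 maps an edge to its endpoints' difference, ∂[p,q] = q − p.
This gives a 10×30 integer matrix of rank 9; reducing to Smith normal form yields diagonal entries (1,1,1,1,1,1,1,1,1).

∂_2: C_2 → C_1 sends each 2-simplex [p,q,r] to [q,r] − [p,r] + [p,q]. For instance
  ∂WXY = XY − WY + WX,
  ∂PQW = QW − PW + PQ.
This gives a 30×20 integer matrix of rank 20; reducing to Smith normal form yields diagonal entries (1,1,1,1,1,1,1,1,1,1,1,1,1,1,1,1,1,1,1,2).

Now H_k = ker ∂_k / im ∂_{k+1}, so:

  H_0: rank C_0 − rank ∂_1 = 10 − 9 = 1, and the invariant factors of ∂_1 are all 1, so H_0 = Z.
  H_1: rank ker ∂_1 − rank ∂_2 = (30 − 9) − 20 = 1, and ∂_2 has invariant factor 2 > 1, so H_1 = Z ⊕ Z/2.
  H_2: rank ker ∂_2 − rank ∂_3 = (20 − 20) − 0 = 0, and there is no ∂_3, so H_2 = 0.

As a check, the Euler characteristic is 10 − 30 + 20 = 0, which agrees with 1 − 1 + 0 = 0.
(K is a triangulation of the Klein bottle.)

Hence the Betti numbers are b_0 = 1, b_1 = 1, b_2 = 0.

b_0 = 1, b_1 = 1, b_2 = 0.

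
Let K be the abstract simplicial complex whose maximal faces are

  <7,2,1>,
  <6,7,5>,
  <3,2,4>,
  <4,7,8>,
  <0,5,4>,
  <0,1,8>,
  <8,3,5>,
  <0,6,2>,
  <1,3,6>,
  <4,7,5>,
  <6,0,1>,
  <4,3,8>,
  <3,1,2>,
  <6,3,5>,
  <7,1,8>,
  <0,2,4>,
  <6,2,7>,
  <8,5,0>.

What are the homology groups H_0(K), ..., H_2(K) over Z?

H_0 = Z,  H_1 = Z ⊕ Z/2,  H_2 = 0.

K has 9 vertices, 27 edges, 18 triangles.
rank ∂_0 = 0, rank ∂_1 = 8 ⇒ b_0 = 9 − 0 − 8 = 1; all invariant factors of ∂_1 are 1 so no torsion. So H_0 = Z.
rank ∂_1 = 8, rank ∂_2 = 18 ⇒ b_1 = 27 − 8 − 18 = 1; ∂_2 has invariant factor(s) [2] giving torsion. So H_1 = Z ⊕ Z/2.
rank ∂_2 = 18, rank ∂_3 = 0 ⇒ b_2 = 18 − 18 − 0 = 0. So H_2 = 0.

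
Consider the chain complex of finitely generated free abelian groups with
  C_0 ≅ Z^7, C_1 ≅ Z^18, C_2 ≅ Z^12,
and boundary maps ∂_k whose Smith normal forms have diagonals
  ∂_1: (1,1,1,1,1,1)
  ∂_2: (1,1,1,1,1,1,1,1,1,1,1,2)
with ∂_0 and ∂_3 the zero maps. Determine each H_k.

H_0 = Z,  H_1 = Z/2,  H_2 = 0.

H_0: b_0 = 7 − 0 − 6 = 1; torsion from ∂_1 factors > 1: none. So H_0 = Z.
H_1: b_1 = 18 − 6 − 12 = 0; torsion from ∂_2 factors > 1: [2]. So H_1 = Z/2.
H_2: b_2 = 12 − 12 − 0 = 0; torsion from ∂_3 factors > 1: none. So H_2 = 0.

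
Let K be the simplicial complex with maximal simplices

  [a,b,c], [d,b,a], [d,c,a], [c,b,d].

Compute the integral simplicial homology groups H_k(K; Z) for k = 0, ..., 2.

Order the vertices as a < b < c < d. Listing each simplex with vertices in this order, K has dimension 2 with simplices:

  0-simplices (4): a, b, c, d
  1-simplices (6): ab, ac, ad, bc, bd, cd
  2-simplices (4): abc, abd, acd, bcd

giving chain groups C_0 ≅ Z^4, C_1 ≅ Z^6, C_2 ≅ Z^4.

The boundary map ∂_1: C_1 → C_0 is given by ∂[p,q] = [q] − [p].
This gives a 4×6 integer matrix of rank 3; reducing to Smith normal form yields diagonal entries (1,1,1).

The boundary map ∂_2: C_2 → C_1 maps a triangle to the signed sum of its edges. For instance
  ∂bcd = cd − bd + bc,
  ∂acd = cd − ad + ac.
As a 6×4 matrix over Z this has rank 3, with invariant factors (1,1,1).

Reading off H_k = ker ∂_k / im ∂_{k+1}:

  H_0: rank C_0 − rank ∂_1 = 4 − 3 = 1, and the invariant factors of ∂_1 are all 1, so H_0 ≅ Z.
  H_1: rank ker ∂_1 − rank ∂_2 = (6 − 3) − 3 = 0, and the invariant factors of ∂_2 are all 1, so H_1 ≅ 0.
  H_2: rank ker ∂_2 − rank ∂_3 = (4 − 3) − 0 = 1, and there is no ∂_3, so H_2 ≅ Z.

As a check, the Euler characteristic is 4 − 6 + 4 = 2, which agrees with 1 − 0 + 1 = 2.

H_0 = Z,  H_1 = 0,  H_2 = Z.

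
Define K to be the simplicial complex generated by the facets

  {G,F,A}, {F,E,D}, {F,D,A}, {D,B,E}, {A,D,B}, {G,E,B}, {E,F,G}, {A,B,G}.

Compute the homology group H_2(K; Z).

Order the vertices as A < B < D < E < F < G. Listing each simplex with vertices in this order, K has dimension 2 with simplices:

  0-simplices (6): A, B, D, E, F, G
  1-simplices (12): AB, AD, AF, AG, BD, BE, BG, DE, DF, EF, EG, FG
  2-simplices (8): ABD, ABG, ADF, AFG, BDE, BEG, DEF, EFG

Hence C_0 ≅ Z^6, C_1 ≅ Z^12, C_2 ≅ Z^8.

The boundary map ∂_1: C_1 → C_0 is given by ∂[p,q] = [q] − [p]. For instance
  ∂EG = G − E.
The resulting 6×12 matrix has rank 5, and its Smith normal form has invariant factors (1,1,1,1,1).

∂_2: C_2 → C_1 sends each 2-simplex [p,q,r] to [q,r] − [p,r] + [p,q]. For instance
  ∂DEF = EF − DF + DE,
  ∂BEG = EG − BG + BE.
As a 12×8 matrix over Z this has rank 7, with invariant factors (1,1,1,1,1,1,1).

From H_k ≅ ker(∂_k) / im(∂_{k+1}) we obtain:

  H_2: rank ker ∂_2 − rank ∂_3 = (8 − 7) − 0 = 1, and there is no ∂_3, so H_2 ≅ Z.

H_2 = Z.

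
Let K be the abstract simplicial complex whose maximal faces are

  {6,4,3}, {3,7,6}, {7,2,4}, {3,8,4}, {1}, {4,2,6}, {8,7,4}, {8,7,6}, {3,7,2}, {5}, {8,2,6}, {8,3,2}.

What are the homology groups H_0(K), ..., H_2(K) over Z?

K has 8 vertices, 15 edges, 10 triangles.
rank ∂_0 = 0, rank ∂_1 = 5 ⇒ b_0 = 8 − 0 − 5 = 3; all invariant factors of ∂_1 are 1 so no torsion. So H_0 = Z^3.
rank ∂_1 = 5, rank ∂_2 = 10 ⇒ b_1 = 15 − 5 − 10 = 0; ∂_2 has invariant factor(s) [2] giving torsion. So H_1 = Z_2.
rank ∂_2 = 10, rank ∂_3 = 0 ⇒ b_2 = 10 − 10 − 0 = 0. So H_2 = 0.

H_0 ≅ Z^3,  H_1 ≅ Z_2,  H_2 = 0.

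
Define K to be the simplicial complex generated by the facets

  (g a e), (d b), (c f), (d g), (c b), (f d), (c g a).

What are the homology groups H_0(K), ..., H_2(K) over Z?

Take the total order a < b < c < d < e < f < g on the vertex set. Then K (dimension 2) consists of the simplices:

  0-simplices (7): a, b, c, d, e, f, g
  1-simplices (10): ac, ae, ag, bc, bd, cf, cg, df, dg, eg
  2-simplices (2): acg, aeg

so the chain groups are C_0 ≅ Z^7, C_1 ≅ Z^10, C_2 ≅ Z^2.

The boundary map ∂_1: C_1 → C_0 sends each edge [p,q] (with p < q) to q − p. For instance
  ∂ae = e − a.
As a 7×10 matrix over Z this has rank 6, with invariant factors (1,1,1,1,1,1).

Boundary ∂_2: C_2 → C_1 sends each 2-simplex [p,q,r] to [q,r] − [p,r] + [p,q]. For instance
  ∂aeg = eg − ag + ae,
  ∂acg = cg − ag + ac.
The resulting 10×2 matrix has rank 2, and its Smith normal form has invariant factors (1,1).

Reading off H_k = ker ∂_k / im ∂_{k+1}:

  H_0: rank C_0 − rank ∂_1 = 7 − 6 = 1, and the invariant factors of ∂_1 are all 1, so H_0 = Z.
  H_1: rank ker ∂_1 − rank ∂_2 = (10 − 6) − 2 = 2, and the invariant factors of ∂_2 are all 1, so H_1 = Z^2.
  H_2: rank ker ∂_2 − rank ∂_3 = (2 − 2) − 0 = 0, and there is no ∂_3, so H_2 = 0.

As a check, the Euler characteristic is 7 − 10 + 2 = -1, which agrees with 1 − 2 + 0 = -1.

H_0 = Z,  H_1 = Z^2,  H_2 = 0.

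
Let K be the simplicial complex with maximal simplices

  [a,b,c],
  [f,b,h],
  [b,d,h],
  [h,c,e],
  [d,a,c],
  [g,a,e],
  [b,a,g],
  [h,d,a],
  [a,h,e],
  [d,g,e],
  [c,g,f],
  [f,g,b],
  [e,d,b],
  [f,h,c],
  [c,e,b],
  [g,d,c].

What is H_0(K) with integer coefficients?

K has 8 vertices, 24 edges, 16 triangles.
rank ∂_0 = 0, rank ∂_1 = 7 ⇒ b_0 = 8 − 0 − 7 = 1; all invariant factors of ∂_1 are 1 so no torsion. So H_0 = Z.

H_0 = Z.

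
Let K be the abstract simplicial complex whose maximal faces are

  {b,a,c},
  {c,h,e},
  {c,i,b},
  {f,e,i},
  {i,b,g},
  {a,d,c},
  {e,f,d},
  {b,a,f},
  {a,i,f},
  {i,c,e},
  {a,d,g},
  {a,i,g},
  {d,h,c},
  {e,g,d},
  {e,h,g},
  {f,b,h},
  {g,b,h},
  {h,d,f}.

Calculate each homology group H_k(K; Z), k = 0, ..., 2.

H_0 ≅ Z,  H_1 ≅ Z ⊕ Z/2,  H_2 = 0.

Take the total order a < b < c < d < e < f < g < h < i on the vertex set. Then K (dimension 2) consists of the simplices:

  0-simplices (9): a, b, c, d, e, f, g, h, i
  1-simplices (27): ab, ac, ad, af, ag, ai, bc, bf, bg, bh, bi, cd, ce, ch, ci, de, df, dg, dh, ef, eg, eh, ei, fh, fi, gh, gi
  2-simplices (18): abc, abf, acd, adg, afi, agi, bci, bfh, bgh, bgi, cdh, ceh, cei, def, deg, dfh, efi, egh

so the chain groups are C_0 ≅ Z^9, C_1 ≅ Z^27, C_2 ≅ Z^18.

Boundary ∂_1: C_1 → C_0 sends each edge [p,q] (with p < q) to q − p.
The resulting 9×27 matrix has rank 8, and its Smith normal form has invariant factors (1,1,1,1,1,1,1,1).

Boundary ∂_2: C_2 → C_1 maps a triangle to the signed sum of its edges. For instance
  ∂bgi = gi − bi + bg,
  ∂bci = ci − bi + bc.
This gives a 27×18 integer matrix of rank 18; reducing to Smith normal form yields diagonal entries (1,1,1,1,1,1,1,1,1,1,1,1,1,1,1,1,1,2).

From H_k ≅ ker(∂_k) / im(∂_{k+1}) we obtain:

  H_0: rank C_0 − rank ∂_1 = 9 − 8 = 1, and the invariant factors of ∂_1 are all 1, so H_0 ≅ Z.
  H_1: rank ker ∂_1 − rank ∂_2 = (27 − 8) − 18 = 1, and ∂_2 has invariant factor 2 > 1, so H_1 ≅ Z ⊕ Z/2.
  H_2: rank ker ∂_2 − rank ∂_3 = (18 − 18) − 0 = 0, and there is no ∂_3, so H_2 ≅ 0.

As a check, the Euler characteristic is 9 − 27 + 18 = 0, which agrees with 1 − 1 + 0 = 0.
(K is a triangulation of the Klein bottle.)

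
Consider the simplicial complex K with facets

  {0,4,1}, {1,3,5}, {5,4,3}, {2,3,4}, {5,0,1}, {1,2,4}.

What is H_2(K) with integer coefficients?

Take the total order 0 < 1 < 2 < 3 < 4 < 5 on the vertex set. Then K (dimension 2) consists of the simplices:

  0-simplices (6): [0], [1], [2], [3], [4], [5]
  1-simplices (12): [0,1], [0,4], [0,5], [1,2], [1,3], [1,4], [1,5], [2,3], [2,4], [3,4], [3,5], [4,5]
  2-simplices (6): [0,1,4], [0,1,5], [1,2,4], [1,3,5], [2,3,4], [3,4,5]

so the chain groups are C_0 ≅ Z^6, C_1 ≅ Z^12, C_2 ≅ Z^6.

∂_1: C_1 → C_0 maps an edge to its endpoints' difference, ∂[p,q] = q − p.
The resulting 6×12 matrix has rank 5, and its Smith normal form has invariant factors (1,1,1,1,1).

Boundary ∂_2: C_2 → C_1 maps a triangle to the signed sum of its edges. For instance
  ∂[1,2,4] = [2,4] − [1,4] + [1,2],
  ∂[0,1,5] = [1,5] − [0,5] + [0,1].
The resulting 12×6 matrix has rank 6, and its Smith normal form has invariant factors (1,1,1,1,1,1).

Now H_k = ker ∂_k / im ∂_{k+1}, so:

  H_2: rank ker ∂_2 − rank ∂_3 = (6 − 6) − 0 = 0, and there is no ∂_3, so H_2 ≅ 0.

H_2 ≅ 0.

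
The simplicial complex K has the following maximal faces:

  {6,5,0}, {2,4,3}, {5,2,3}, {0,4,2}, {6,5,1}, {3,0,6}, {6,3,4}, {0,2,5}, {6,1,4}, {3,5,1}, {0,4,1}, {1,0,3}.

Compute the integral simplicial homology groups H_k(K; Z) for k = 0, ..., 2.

K has 7 vertices, 18 edges, 12 triangles.
rank ∂_0 = 0, rank ∂_1 = 6 ⇒ b_0 = 7 − 0 − 6 = 1; all invariant factors of ∂_1 are 1 so no torsion. So H_0 = Z.
rank ∂_1 = 6, rank ∂_2 = 12 ⇒ b_1 = 18 − 6 − 12 = 0; ∂_2 has invariant factor(s) [2] giving torsion. So H_1 = Z/2.
rank ∂_2 = 12, rank ∂_3 = 0 ⇒ b_2 = 12 − 12 − 0 = 0. So H_2 = 0.

H_0 = Z,  H_1 = Z/2,  H_2 = 0.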